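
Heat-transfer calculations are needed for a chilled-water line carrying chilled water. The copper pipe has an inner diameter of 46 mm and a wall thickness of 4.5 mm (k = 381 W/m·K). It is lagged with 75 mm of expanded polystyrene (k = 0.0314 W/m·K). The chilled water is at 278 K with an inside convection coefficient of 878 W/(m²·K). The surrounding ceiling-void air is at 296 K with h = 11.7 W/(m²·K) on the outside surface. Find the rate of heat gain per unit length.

q′ ≈ 2.64 W/m

Radial resistances (cylindrical: R_cond = ln(r_o/r_i)/(2πkL), R_conv = 1/(h·2πrL)):
R_inner film = 1/(h_i·2πr₁L) = 1/(878×2π×0.023×1) = 0.007881 K/W
R_copper pipe wall = ln(27.5/23)/(2π×381×1) = 7.464×10^-5 K/W
R_expanded polystyrene = ln(102.5/27.5)/(2π×0.0314×1) = 6.669 K/W
R_outer film = 1/(h_o·2πr_oL) = 1/(11.7×2π×0.1025×1) = 0.1327 K/W
R_total = 6.809 K/W
Q = ΔT/R_total = 18/6.809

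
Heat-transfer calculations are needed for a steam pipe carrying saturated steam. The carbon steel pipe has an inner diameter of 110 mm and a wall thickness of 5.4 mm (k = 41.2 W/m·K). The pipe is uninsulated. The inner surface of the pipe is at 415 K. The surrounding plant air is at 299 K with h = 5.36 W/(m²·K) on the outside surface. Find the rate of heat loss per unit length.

q′ ≈ 236 W/m

Cylindrical conduction, so R = ln(r₂/r₁)/(2πkL) per layer, in series:
R_carbon steel pipe wall = ln(60.4/55)/(2π×41.2×1) = 3.618×10^-4 K/W
R_outer film = 1/(h_o·2πr_oL) = 1/(5.36×2π×0.0604×1) = 0.4916 K/W
R_total = 0.492 K/W
Q = ΔT/R_total = 116/0.492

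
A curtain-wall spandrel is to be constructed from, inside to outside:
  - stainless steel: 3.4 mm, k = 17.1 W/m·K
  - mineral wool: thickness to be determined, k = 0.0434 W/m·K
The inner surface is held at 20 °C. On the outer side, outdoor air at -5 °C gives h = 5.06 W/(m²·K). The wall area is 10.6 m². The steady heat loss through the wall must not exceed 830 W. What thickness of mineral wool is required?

L ≈ 5.27 mm

Treating each layer as a thermal resistance in series:
R_stainless steel = L/(kA) = 0.0034/(17.1×10.6) = 1.876×10^-5 K/W
R_outer film = 1/(h_o·A) = 1/(5.06×10.6) = 0.01864 K/W
Sum of the known resistances R_other = 0.01866 K/W
Required total resistance R_tot = ΔT/Q_allow = 25/830 = 0.03012 K/W
R_mineral wool = R_tot − R_other = 0.01146 K/W
L = R·k·A = 0.01146×0.0434×10.6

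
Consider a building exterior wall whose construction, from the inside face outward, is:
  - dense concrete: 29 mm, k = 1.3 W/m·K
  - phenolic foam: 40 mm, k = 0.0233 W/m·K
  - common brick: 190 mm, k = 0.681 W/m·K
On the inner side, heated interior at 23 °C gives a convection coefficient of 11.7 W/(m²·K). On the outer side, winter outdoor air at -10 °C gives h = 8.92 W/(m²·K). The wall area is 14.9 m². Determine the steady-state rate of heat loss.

Q ≈ 222 W

Using the resistance-network approach (series):
R_inner film = 1/(h_i·A) = 1/(11.7×14.9) = 0.005736 K/W
R_dense concrete = L/(kA) = 0.029/(1.3×14.9) = 0.001497 K/W
R_phenolic foam = L/(kA) = 0.04/(0.0233×14.9) = 0.1152 K/W
R_common brick = L/(kA) = 0.19/(0.681×14.9) = 0.01872 K/W
R_outer film = 1/(h_o·A) = 1/(8.92×14.9) = 0.007524 K/W
R_total = 0.1487 K/W
Q = ΔT / R_total = 33 / 0.1487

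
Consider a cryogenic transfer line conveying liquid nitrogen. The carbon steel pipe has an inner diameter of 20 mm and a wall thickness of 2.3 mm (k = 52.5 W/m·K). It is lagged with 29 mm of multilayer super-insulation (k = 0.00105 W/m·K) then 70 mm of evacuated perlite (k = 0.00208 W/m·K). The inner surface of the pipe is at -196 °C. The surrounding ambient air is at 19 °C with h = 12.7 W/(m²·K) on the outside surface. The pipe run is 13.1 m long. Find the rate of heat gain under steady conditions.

Q ≈ 10.9 W

Treating each annulus and film as a series resistance:
R_carbon steel pipe wall = ln(12.3/10)/(2π×52.5×13.1) = 4.791×10^-5 K/W
R_multilayer super-insulation = ln(41.3/12.3)/(2π×0.00105×13.1) = 14.02 K/W
R_evacuated perlite = ln(111.3/41.3)/(2π×0.00208×13.1) = 5.791 K/W
R_outer film = 1/(h_o·2πr_oL) = 1/(12.7×2π×0.1113×13.1) = 0.008595 K/W
R_total = 19.81 K/W
Q = ΔT/R_total = 215/19.81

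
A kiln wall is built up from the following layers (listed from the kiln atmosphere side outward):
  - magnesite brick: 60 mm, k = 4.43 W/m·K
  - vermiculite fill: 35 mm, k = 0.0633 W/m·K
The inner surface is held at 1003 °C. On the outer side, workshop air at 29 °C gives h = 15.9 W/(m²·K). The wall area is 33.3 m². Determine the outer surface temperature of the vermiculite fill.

Series thermal resistances:
R_magnesite brick = L/(kA) = 0.06/(4.43×33.3) = 4.067×10^-4 K/W
R_vermiculite fill = L/(kA) = 0.035/(0.0633×33.3) = 0.0166 K/W
R_outer film = 1/(h_o·A) = 1/(15.9×33.3) = 0.001889 K/W
R_total = 0.0189 K/W;  Q = ΔT/R_total = 974/0.0189 = 51540 W
T_interface = T_inner − Q·ΣR(inner→interface) = 1003 − 51500×0.01701

T ≈ 126 °C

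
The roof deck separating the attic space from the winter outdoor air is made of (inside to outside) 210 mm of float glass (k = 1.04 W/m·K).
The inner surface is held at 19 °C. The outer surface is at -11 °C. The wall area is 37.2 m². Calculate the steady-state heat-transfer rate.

Series thermal resistances:
R_float glass = L/(kA) = 0.21/(1.04×37.2) = 0.005428 K/W
R_total = 0.005428 K/W
Q = ΔT / R_total = 30 / 0.005428

Q ≈ 5530 W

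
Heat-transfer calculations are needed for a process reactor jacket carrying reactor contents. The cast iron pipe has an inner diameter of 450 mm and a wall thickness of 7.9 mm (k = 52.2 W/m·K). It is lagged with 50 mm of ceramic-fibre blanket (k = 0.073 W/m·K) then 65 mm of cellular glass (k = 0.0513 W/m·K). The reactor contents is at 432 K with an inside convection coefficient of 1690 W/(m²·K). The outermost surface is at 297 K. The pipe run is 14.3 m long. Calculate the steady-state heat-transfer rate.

Q ≈ 1810 W

Cylindrical conduction, so R = ln(r₂/r₁)/(2πkL) per layer, in series:
R_inner film = 1/(h_i·2πr₁L) = 1/(1690×2π×0.225×14.3) = 2.927×10^-5 K/W
R_cast iron pipe wall = ln(232.9/225)/(2π×52.2×14.3) = 7.358×10^-6 K/W
R_ceramic-fibre blanket = ln(282.9/232.9)/(2π×0.073×14.3) = 0.02965 K/W
R_cellular glass = ln(347.9/282.9)/(2π×0.0513×14.3) = 0.04487 K/W
R_total = 0.07456 K/W
Q = ΔT/R_total = 135/0.07456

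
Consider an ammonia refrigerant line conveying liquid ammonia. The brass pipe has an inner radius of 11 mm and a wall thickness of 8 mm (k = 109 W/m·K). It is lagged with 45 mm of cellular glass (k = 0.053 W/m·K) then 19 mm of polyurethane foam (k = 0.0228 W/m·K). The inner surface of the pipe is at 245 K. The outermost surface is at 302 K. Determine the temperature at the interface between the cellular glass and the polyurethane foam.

Treating each annulus and film as a series resistance:
R_brass pipe wall = ln(19/11)/(2π×109×1) = 7.98×10^-4 K/W
R_cellular glass = ln(64/19)/(2π×0.053×1) = 3.647 K/W
R_polyurethane foam = ln(83/64)/(2π×0.0228×1) = 1.815 K/W
R_total = 5.462 K/W
Q = ΔT/R_total = 57/5.462
Q = 10.4 W/m
T_interface = T_inner + Q·ΣR(inner→interface) = 245 + 10.4×3.648

T ≈ 283 K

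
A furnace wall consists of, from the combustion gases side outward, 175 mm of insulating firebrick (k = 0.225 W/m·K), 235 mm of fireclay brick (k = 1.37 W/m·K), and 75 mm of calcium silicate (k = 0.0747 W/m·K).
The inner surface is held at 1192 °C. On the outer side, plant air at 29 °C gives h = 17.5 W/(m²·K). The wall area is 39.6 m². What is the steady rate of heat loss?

Thermal resistances in series:
R_insulating firebrick = L/(kA) = 0.175/(0.225×39.6) = 0.01964 K/W
R_fireclay brick = L/(kA) = 0.235/(1.37×39.6) = 0.004332 K/W
R_calcium silicate = L/(kA) = 0.075/(0.0747×39.6) = 0.02535 K/W
R_outer film = 1/(h_o·A) = 1/(17.5×39.6) = 0.001443 K/W
R_total = 0.05077 K/W
Q = ΔT / R_total = 1163 / 0.05077

Q ≈ 22900 W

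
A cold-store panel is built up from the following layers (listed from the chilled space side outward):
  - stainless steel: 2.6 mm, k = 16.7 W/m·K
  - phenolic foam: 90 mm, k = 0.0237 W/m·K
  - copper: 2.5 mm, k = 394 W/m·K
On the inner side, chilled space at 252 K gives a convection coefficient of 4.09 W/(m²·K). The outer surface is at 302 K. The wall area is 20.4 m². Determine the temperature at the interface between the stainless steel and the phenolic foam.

Series thermal resistances:
R_inner film = 1/(h_i·A) = 1/(4.09×20.4) = 0.01199 K/W
R_stainless steel = L/(kA) = 0.0026/(16.7×20.4) = 7.632×10^-6 K/W
R_phenolic foam = L/(kA) = 0.09/(0.0237×20.4) = 0.1862 K/W
R_copper = L/(kA) = 0.0025/(394×20.4) = 3.11×10^-7 K/W
R_total = 0.1981 K/W;  Q = ΔT/R_total = 50/0.1981 = 252.3 W
T_interface = T_inner + Q·ΣR(inner→interface) = 252 + 252×0.01199

T ≈ 255 K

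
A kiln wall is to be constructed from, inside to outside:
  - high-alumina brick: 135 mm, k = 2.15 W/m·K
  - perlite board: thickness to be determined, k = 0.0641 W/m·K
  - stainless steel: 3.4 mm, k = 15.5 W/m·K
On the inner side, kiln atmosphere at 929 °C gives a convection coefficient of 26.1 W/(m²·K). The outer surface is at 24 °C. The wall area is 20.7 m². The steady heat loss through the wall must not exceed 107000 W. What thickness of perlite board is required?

Treating each layer as a thermal resistance in series:
R_inner film = 1/(h_i·A) = 1/(26.1×20.7) = 0.001851 K/W
R_high-alumina brick = L/(kA) = 0.135/(2.15×20.7) = 0.003033 K/W
R_stainless steel = L/(kA) = 0.0034/(15.5×20.7) = 1.06×10^-5 K/W
Sum of the known resistances R_other = 0.004895 K/W
Required total resistance R_tot = ΔT/Q_allow = 905/107000 = 0.008458 K/W
R_perlite board = R_tot − R_other = 0.003563 K/W
L = R·k·A = 0.003563×0.0641×20.7

L ≈ 4.73 mm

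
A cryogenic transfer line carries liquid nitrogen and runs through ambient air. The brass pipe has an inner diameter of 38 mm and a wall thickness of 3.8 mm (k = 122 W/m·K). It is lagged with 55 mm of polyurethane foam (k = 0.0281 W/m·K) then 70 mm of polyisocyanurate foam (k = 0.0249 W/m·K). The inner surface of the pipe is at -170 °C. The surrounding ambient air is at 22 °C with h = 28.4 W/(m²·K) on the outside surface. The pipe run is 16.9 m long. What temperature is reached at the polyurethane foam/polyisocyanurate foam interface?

Per-layer cylindrical resistances, series-summed:
R_brass pipe wall = ln(22.8/19)/(2π×122×16.9) = 1.407×10^-5 K/W
R_polyurethane foam = ln(77.8/22.8)/(2π×0.0281×16.9) = 0.4113 K/W
R_polyisocyanurate foam = ln(147.8/77.8)/(2π×0.0249×16.9) = 0.2427 K/W
R_outer film = 1/(h_o·2πr_oL) = 1/(28.4×2π×0.1478×16.9) = 0.002244 K/W
R_total = 0.6563 K/W
Q = ΔT/R_total = 192/0.6563
Q = 293 W
T_interface = T_inner + Q·ΣR(inner→interface) = -170 + 293×0.4114

T ≈ -49.7 °C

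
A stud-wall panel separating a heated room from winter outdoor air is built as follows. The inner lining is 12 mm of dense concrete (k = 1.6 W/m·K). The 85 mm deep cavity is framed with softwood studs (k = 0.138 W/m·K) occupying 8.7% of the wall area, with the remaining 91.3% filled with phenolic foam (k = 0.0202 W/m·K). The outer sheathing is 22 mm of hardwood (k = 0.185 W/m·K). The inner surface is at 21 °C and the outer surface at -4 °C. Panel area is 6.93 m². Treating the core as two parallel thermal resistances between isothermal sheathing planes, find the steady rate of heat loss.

Q ≈ 59.4 W

Sheathing layers in series; stud and cavity paths in parallel between them.
R_inner = 0.012/(1.6×6.93) = 0.001082 K/W
R_stud  = 0.085/(0.138×0.087×6.93) = 1.022 K/W
R_cav   = 0.085/(0.0202×0.913×6.93) = 0.6651 K/W
1/R_core = 1/R_stud + 1/R_cav → R_core = 0.4028 K/W
R_outer = 0.022/(0.185×6.93) = 0.01716 K/W
R_total = 0.4211 K/W
Q = ΔT/R_total = 25/0.4211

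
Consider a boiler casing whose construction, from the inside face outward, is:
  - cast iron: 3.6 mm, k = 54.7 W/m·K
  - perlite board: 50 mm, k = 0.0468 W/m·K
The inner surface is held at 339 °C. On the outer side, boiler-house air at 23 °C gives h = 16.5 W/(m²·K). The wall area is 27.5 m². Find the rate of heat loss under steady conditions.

Using the resistance-network approach (series):
R_cast iron = L/(kA) = 0.0036/(54.7×27.5) = 2.393×10^-6 K/W
R_perlite board = L/(kA) = 0.05/(0.0468×27.5) = 0.03885 K/W
R_outer film = 1/(h_o·A) = 1/(16.5×27.5) = 0.002204 K/W
R_total = 0.04106 K/W
Q = ΔT / R_total = 316 / 0.04106

Q ≈ 7700 W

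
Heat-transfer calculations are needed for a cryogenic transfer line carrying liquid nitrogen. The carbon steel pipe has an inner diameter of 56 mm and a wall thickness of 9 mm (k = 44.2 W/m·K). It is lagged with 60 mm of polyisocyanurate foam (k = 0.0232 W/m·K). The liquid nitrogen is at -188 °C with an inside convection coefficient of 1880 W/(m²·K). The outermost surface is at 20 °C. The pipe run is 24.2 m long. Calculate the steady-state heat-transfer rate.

Per-layer cylindrical resistances, series-summed:
R_inner film = 1/(h_i·2πr₁L) = 1/(1880×2π×0.028×24.2) = 1.249×10^-4 K/W
R_carbon steel pipe wall = ln(37/28)/(2π×44.2×24.2) = 4.147×10^-5 K/W
R_polyisocyanurate foam = ln(97/37)/(2π×0.0232×24.2) = 0.2732 K/W
R_total = 0.2734 K/W
Q = ΔT/R_total = 208/0.2734

Q ≈ 761 W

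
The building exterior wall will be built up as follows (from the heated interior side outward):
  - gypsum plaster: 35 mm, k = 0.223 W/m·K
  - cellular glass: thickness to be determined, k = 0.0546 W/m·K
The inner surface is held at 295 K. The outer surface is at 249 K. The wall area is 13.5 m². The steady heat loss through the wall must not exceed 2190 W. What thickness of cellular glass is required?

L ≈ 6.91 mm

Series thermal resistances:
R_gypsum plaster = L/(kA) = 0.035/(0.223×13.5) = 0.01163 K/W
Sum of the known resistances R_other = 0.01163 K/W
Required total resistance R_tot = ΔT/Q_allow = 46/2190 = 0.021 K/W
R_cellular glass = R_tot − R_other = 0.009379 K/W
L = R·k·A = 0.009379×0.0546×13.5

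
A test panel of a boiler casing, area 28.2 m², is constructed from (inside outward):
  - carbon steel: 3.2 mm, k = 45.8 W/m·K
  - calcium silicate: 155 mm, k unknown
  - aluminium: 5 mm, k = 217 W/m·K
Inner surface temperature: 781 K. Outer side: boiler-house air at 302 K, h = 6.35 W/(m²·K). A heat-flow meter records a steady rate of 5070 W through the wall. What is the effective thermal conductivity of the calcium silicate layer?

Series thermal resistances:
R_carbon steel = L/(kA) = 0.0032/(45.8×28.2) = 2.478×10^-6 K/W
R_aluminium = L/(kA) = 0.005/(217×28.2) = 8.171×10^-7 K/W
R_outer film = 1/(h_o·A) = 1/(6.35×28.2) = 0.005584 K/W
Sum of known resistances R_other = 0.005588 K/W
Total R = ΔT/Q = 479/5070 = 0.09448 K/W
R_calcium silicate = R_total − R_other = 0.08889 K/W
k = L/(R·A) = 0.155/(0.08889×28.2)

k ≈ 0.0618 W/(m·K)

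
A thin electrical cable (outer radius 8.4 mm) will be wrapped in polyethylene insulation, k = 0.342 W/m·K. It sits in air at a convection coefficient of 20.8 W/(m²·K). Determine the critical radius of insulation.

For a cylinder r_cr = k/h = 0.342/20.8
r_cr = 16.4 mm; since the bare radius (8.4 mm) is below r_cr, adding a thin layer of insulation will *increase* heat loss.

r_cr ≈ 16.4 mm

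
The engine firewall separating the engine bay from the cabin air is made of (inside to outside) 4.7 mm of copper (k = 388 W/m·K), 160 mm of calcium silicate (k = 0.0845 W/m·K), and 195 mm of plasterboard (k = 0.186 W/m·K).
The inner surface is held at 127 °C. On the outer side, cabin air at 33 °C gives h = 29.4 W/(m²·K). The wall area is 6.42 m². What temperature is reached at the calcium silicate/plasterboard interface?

Series thermal resistances:
R_copper = L/(kA) = 0.0047/(388×6.42) = 1.887×10^-6 K/W
R_calcium silicate = L/(kA) = 0.16/(0.0845×6.42) = 0.2949 K/W
R_plasterboard = L/(kA) = 0.195/(0.186×6.42) = 0.1633 K/W
R_outer film = 1/(h_o·A) = 1/(29.4×6.42) = 0.005298 K/W
R_total = 0.4635 K/W;  Q = ΔT/R_total = 94/0.4635 = 202.8 W
T_interface = T_inner − Q·ΣR(inner→interface) = 127 − 203×0.2949

T ≈ 67.2 °C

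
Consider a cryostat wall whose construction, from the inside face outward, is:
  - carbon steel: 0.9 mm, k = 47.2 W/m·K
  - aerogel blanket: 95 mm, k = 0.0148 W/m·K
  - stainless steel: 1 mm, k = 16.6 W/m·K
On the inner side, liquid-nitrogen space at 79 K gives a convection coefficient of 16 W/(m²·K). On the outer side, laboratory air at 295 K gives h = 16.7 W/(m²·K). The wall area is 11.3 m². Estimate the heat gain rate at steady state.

Q ≈ 373 W

Treating each layer as a thermal resistance in series:
R_inner film = 1/(h_i·A) = 1/(16×11.3) = 0.005531 K/W
R_carbon steel = L/(kA) = 0.0009/(47.2×11.3) = 1.687×10^-6 K/W
R_aerogel blanket = L/(kA) = 0.095/(0.0148×11.3) = 0.568 K/W
R_stainless steel = L/(kA) = 0.001/(16.6×11.3) = 5.331×10^-6 K/W
R_outer film = 1/(h_o·A) = 1/(16.7×11.3) = 0.005299 K/W
R_total = 0.5789 K/W
Q = ΔT / R_total = 216 / 0.5789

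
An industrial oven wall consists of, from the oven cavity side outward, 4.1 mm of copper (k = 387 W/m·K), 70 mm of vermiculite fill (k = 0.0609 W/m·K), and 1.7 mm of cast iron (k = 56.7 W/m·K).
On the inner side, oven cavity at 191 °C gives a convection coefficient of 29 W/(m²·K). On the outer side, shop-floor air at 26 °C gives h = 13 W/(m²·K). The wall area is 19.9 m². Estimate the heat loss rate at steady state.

Thermal resistances in series:
R_inner film = 1/(h_i·A) = 1/(29×19.9) = 0.001733 K/W
R_copper = L/(kA) = 0.0041/(387×19.9) = 5.324×10^-7 K/W
R_vermiculite fill = L/(kA) = 0.07/(0.0609×19.9) = 0.05776 K/W
R_cast iron = L/(kA) = 0.0017/(56.7×19.9) = 1.507×10^-6 K/W
R_outer film = 1/(h_o·A) = 1/(13×19.9) = 0.003865 K/W
R_total = 0.06336 K/W
Q = ΔT / R_total = 165 / 0.06336

Q ≈ 2600 W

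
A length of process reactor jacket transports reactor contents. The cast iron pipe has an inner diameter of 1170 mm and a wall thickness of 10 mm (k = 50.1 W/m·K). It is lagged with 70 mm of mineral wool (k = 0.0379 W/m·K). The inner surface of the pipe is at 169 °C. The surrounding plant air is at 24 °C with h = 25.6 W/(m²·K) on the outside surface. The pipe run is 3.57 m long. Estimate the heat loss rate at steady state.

Q ≈ 1090 W

Radial resistances (cylindrical: R_cond = ln(r_o/r_i)/(2πkL), R_conv = 1/(h·2πrL)):
R_cast iron pipe wall = ln(595/585)/(2π×50.1×3.57) = 1.508×10^-5 K/W
R_mineral wool = ln(665/595)/(2π×0.0379×3.57) = 0.1308 K/W
R_outer film = 1/(h_o·2πr_oL) = 1/(25.6×2π×0.665×3.57) = 0.002619 K/W
R_total = 0.1335 K/W
Q = ΔT/R_total = 145/0.1335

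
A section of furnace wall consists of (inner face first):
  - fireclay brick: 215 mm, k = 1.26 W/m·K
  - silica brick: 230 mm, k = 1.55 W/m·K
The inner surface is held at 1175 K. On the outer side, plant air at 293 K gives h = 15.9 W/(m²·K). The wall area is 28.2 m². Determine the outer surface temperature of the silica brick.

Treating each layer as a thermal resistance in series:
R_fireclay brick = L/(kA) = 0.215/(1.26×28.2) = 0.006051 K/W
R_silica brick = L/(kA) = 0.23/(1.55×28.2) = 0.005262 K/W
R_outer film = 1/(h_o·A) = 1/(15.9×28.2) = 0.00223 K/W
R_total = 0.01354 K/W;  Q = ΔT/R_total = 882/0.01354 = 65130 W
T_interface = T_inner − Q·ΣR(inner→interface) = 1175 − 65100×0.01131

T ≈ 438 K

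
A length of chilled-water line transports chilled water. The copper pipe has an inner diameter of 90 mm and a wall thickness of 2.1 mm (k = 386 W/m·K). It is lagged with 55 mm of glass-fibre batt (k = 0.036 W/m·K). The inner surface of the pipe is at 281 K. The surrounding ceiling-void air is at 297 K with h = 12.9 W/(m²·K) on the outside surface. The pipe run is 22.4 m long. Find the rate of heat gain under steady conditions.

Q ≈ 101 W

Cylindrical conduction, so R = ln(r₂/r₁)/(2πkL) per layer, in series:
R_copper pipe wall = ln(47.1/45)/(2π×386×22.4) = 8.396×10^-7 K/W
R_glass-fibre batt = ln(102.1/47.1)/(2π×0.036×22.4) = 0.1527 K/W
R_outer film = 1/(h_o·2πr_oL) = 1/(12.9×2π×0.1021×22.4) = 0.005395 K/W
R_total = 0.1581 K/W
Q = ΔT/R_total = 16/0.1581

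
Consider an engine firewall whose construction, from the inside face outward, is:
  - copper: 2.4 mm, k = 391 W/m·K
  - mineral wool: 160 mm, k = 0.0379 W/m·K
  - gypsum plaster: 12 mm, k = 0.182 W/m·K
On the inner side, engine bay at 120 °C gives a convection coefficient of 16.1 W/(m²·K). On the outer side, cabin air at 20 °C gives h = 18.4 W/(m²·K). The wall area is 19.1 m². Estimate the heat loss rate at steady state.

Q ≈ 434 W

Treating each layer as a thermal resistance in series:
R_inner film = 1/(h_i·A) = 1/(16.1×19.1) = 0.003252 K/W
R_copper = L/(kA) = 0.0024/(391×19.1) = 3.214×10^-7 K/W
R_mineral wool = L/(kA) = 0.16/(0.0379×19.1) = 0.221 K/W
R_gypsum plaster = L/(kA) = 0.012/(0.182×19.1) = 0.003452 K/W
R_outer film = 1/(h_o·A) = 1/(18.4×19.1) = 0.002845 K/W
R_total = 0.2306 K/W
Q = ΔT / R_total = 100 / 0.2306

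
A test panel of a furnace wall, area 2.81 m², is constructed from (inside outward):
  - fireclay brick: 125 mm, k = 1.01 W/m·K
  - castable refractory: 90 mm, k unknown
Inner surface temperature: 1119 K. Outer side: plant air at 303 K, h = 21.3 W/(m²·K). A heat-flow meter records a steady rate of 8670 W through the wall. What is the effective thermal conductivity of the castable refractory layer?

Treating each layer as a thermal resistance in series:
R_fireclay brick = L/(kA) = 0.125/(1.01×2.81) = 0.04404 K/W
R_outer film = 1/(h_o·A) = 1/(21.3×2.81) = 0.01671 K/W
Sum of known resistances R_other = 0.06075 K/W
Total R = ΔT/Q = 816/8670 = 0.09412 K/W
R_castable refractory = R_total − R_other = 0.03337 K/W
k = L/(R·A) = 0.09/(0.03337×2.81)

k ≈ 0.96 W/(m·K)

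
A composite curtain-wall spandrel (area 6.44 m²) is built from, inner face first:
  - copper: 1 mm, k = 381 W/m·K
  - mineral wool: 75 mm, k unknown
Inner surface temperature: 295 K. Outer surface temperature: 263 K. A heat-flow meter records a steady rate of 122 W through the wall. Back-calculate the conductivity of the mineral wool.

Series thermal resistances:
R_copper = L/(kA) = 0.001/(381×6.44) = 4.076×10^-7 K/W
Sum of known resistances R_other = 4.076×10^-7 K/W
Total R = ΔT/Q = 32/122 = 0.2623 K/W
R_mineral wool = R_total − R_other = 0.2623 K/W
k = L/(R·A) = 0.075/(0.2623×6.44)

k ≈ 0.0444 W/(m·K)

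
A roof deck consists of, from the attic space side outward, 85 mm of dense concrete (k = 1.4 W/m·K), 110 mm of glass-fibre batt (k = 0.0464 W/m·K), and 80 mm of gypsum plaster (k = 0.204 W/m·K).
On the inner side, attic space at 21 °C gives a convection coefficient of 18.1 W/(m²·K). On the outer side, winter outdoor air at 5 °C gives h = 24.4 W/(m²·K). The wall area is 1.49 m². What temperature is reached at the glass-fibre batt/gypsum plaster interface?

Series thermal resistances:
R_inner film = 1/(h_i·A) = 1/(18.1×1.49) = 0.03708 K/W
R_dense concrete = L/(kA) = 0.085/(1.4×1.49) = 0.04075 K/W
R_glass-fibre batt = L/(kA) = 0.11/(0.0464×1.49) = 1.591 K/W
R_gypsum plaster = L/(kA) = 0.08/(0.204×1.49) = 0.2632 K/W
R_outer film = 1/(h_o·A) = 1/(24.4×1.49) = 0.02751 K/W
R_total = 1.96 K/W;  Q = ΔT/R_total = 16/1.96 = 8.165 W
T_interface = T_inner − Q·ΣR(inner→interface) = 21 − 8.16×1.669

T ≈ 7.37 °C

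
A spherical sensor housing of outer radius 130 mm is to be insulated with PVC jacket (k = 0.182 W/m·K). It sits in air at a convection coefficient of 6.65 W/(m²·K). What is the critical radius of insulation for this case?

r_cr ≈ 54.7 mm

For a sphere r_cr = 2k/h = 2×0.182/6.65
r_cr = 54.7 mm; since the bare radius (130 mm) is above r_cr, any added insulation will reduce heat loss.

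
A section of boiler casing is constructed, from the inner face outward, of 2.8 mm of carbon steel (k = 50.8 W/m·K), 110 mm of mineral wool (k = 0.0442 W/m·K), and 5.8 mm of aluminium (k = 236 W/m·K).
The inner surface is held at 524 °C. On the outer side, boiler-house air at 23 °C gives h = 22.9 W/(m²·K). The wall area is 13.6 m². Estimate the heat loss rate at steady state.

Treating each layer as a thermal resistance in series:
R_carbon steel = L/(kA) = 0.0028/(50.8×13.6) = 4.053×10^-6 K/W
R_mineral wool = L/(kA) = 0.11/(0.0442×13.6) = 0.183 K/W
R_aluminium = L/(kA) = 0.0058/(236×13.6) = 1.807×10^-6 K/W
R_outer film = 1/(h_o·A) = 1/(22.9×13.6) = 0.003211 K/W
R_total = 0.1862 K/W
Q = ΔT / R_total = 501 / 0.1862

Q ≈ 2690 W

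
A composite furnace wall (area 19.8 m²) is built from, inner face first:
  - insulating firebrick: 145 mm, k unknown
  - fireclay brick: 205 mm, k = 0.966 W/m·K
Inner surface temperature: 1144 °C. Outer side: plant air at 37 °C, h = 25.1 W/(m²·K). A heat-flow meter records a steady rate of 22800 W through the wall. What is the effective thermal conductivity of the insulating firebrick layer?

Model the wall as resistances in series:
R_fireclay brick = L/(kA) = 0.205/(0.966×19.8) = 0.01072 K/W
R_outer film = 1/(h_o·A) = 1/(25.1×19.8) = 0.002012 K/W
Sum of known resistances R_other = 0.01273 K/W
Total R = ΔT/Q = 1107/22800 = 0.04855 K/W
R_insulating firebrick = R_total − R_other = 0.03582 K/W
k = L/(R·A) = 0.145/(0.03582×19.8)

k ≈ 0.204 W/(m·K)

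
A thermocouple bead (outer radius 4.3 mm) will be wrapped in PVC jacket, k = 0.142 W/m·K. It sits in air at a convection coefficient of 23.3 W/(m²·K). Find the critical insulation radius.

For a sphere r_cr = 2k/h = 2×0.142/23.3
r_cr = 12.2 mm; since the bare radius (4.3 mm) is below r_cr, adding a thin layer of insulation will *increase* heat loss.

r_cr ≈ 12.2 mm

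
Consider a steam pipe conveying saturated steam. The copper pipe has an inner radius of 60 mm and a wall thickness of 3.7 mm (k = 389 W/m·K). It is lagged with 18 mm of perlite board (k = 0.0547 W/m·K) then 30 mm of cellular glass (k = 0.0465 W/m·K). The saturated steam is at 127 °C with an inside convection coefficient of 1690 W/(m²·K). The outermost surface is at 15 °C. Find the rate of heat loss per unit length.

q′ ≈ 62.4 W/m

For a radial system each layer contributes R = ln(r_out/r_in)/(2πkL); films add R = 1/(hA).
R_inner film = 1/(h_i·2πr₁L) = 1/(1690×2π×0.06×1) = 0.00157 K/W
R_copper pipe wall = ln(63.7/60)/(2π×389×1) = 2.448×10^-5 K/W
R_perlite board = ln(81.7/63.7)/(2π×0.0547×1) = 0.7241 K/W
R_cellular glass = ln(111.7/81.7)/(2π×0.0465×1) = 1.07 K/W
R_total = 1.796 K/W
Q = ΔT/R_total = 112/1.796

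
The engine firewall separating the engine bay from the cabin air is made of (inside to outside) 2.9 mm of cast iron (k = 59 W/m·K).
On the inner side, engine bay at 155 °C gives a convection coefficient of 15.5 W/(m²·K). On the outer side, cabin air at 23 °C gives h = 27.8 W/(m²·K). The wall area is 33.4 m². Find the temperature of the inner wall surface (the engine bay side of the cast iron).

T ≈ 70.3 °C

Treating each layer as a thermal resistance in series:
R_inner film = 1/(h_i·A) = 1/(15.5×33.4) = 0.001932 K/W
R_cast iron = L/(kA) = 0.0029/(59×33.4) = 1.472×10^-6 K/W
R_outer film = 1/(h_o·A) = 1/(27.8×33.4) = 0.001077 K/W
R_total = 0.00301 K/W;  Q = ΔT/R_total = 132/0.00301 = 43850 W
T_interface = T_inner − Q·ΣR(inner→interface) = 155 − 43900×0.001932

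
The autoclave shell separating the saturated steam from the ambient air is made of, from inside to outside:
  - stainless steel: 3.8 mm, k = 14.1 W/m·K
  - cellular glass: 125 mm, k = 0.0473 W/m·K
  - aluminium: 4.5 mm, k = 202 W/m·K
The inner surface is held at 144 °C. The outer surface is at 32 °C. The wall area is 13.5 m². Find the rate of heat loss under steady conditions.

Thermal resistances in series:
R_stainless steel = L/(kA) = 0.0038/(14.1×13.5) = 1.996×10^-5 K/W
R_cellular glass = L/(kA) = 0.125/(0.0473×13.5) = 0.1958 K/W
R_aluminium = L/(kA) = 0.0045/(202×13.5) = 1.65×10^-6 K/W
R_total = 0.1958 K/W
Q = ΔT / R_total = 112 / 0.1958

Q ≈ 572 W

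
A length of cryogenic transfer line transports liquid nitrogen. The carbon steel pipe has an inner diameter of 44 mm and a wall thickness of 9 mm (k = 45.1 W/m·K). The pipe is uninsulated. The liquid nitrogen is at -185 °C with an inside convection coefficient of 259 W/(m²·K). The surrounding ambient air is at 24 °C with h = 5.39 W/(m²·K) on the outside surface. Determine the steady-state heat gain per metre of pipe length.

Treating each annulus and film as a series resistance:
R_inner film = 1/(h_i·2πr₁L) = 1/(259×2π×0.022×1) = 0.02793 K/W
R_carbon steel pipe wall = ln(31/22)/(2π×45.1×1) = 0.00121 K/W
R_outer film = 1/(h_o·2πr_oL) = 1/(5.39×2π×0.031×1) = 0.9525 K/W
R_total = 0.9817 K/W
Q = ΔT/R_total = 209/0.9817

q′ ≈ 213 W/m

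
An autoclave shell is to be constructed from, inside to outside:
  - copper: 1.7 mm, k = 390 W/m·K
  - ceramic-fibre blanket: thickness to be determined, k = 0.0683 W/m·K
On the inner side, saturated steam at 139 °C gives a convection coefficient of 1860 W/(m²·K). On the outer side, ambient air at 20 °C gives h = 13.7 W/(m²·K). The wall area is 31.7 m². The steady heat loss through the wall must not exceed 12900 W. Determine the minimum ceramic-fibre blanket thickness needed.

Series thermal resistances:
R_inner film = 1/(h_i·A) = 1/(1860×31.7) = 1.696×10^-5 K/W
R_copper = L/(kA) = 0.0017/(390×31.7) = 1.375×10^-7 K/W
R_outer film = 1/(h_o·A) = 1/(13.7×31.7) = 0.002303 K/W
Sum of the known resistances R_other = 0.00232 K/W
Required total resistance R_tot = ΔT/Q_allow = 119/12900 = 0.009225 K/W
R_ceramic-fibre blanket = R_tot − R_other = 0.006905 K/W
L = R·k·A = 0.006905×0.0683×31.7

L ≈ 15 mm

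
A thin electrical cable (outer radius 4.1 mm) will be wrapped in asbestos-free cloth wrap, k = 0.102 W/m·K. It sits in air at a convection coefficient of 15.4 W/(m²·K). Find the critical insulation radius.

r_cr ≈ 6.62 mm

For a cylinder r_cr = k/h = 0.102/15.4
r_cr = 6.62 mm; since the bare radius (4.1 mm) is below r_cr, adding a thin layer of insulation will *increase* heat loss.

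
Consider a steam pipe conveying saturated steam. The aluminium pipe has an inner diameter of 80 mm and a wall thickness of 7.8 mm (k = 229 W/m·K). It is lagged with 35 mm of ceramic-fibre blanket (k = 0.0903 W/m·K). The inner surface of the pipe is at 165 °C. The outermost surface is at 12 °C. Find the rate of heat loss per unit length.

q′ ≈ 158 W/m

For a radial system each layer contributes R = ln(r_out/r_in)/(2πkL); films add R = 1/(hA).
R_aluminium pipe wall = ln(47.8/40)/(2π×229×1) = 1.238×10^-4 K/W
R_ceramic-fibre blanket = ln(82.8/47.8)/(2π×0.0903×1) = 0.9683 K/W
R_total = 0.9685 K/W
Q = ΔT/R_total = 153/0.9685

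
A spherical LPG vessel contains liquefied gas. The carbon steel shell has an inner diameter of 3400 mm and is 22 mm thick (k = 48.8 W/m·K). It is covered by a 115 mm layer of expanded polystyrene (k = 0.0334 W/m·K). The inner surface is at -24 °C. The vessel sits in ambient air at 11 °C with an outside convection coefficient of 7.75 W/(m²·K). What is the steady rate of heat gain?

Spherical conduction: R = (1/r_in − 1/r_out)/(4πk) per layer; series-sum.
R_carbon steel shell = (1/1.7 − 1/1.722)/(4π×48.8) = 1.225×10^-5 K/W
R_expanded polystyrene = (1/1.722 − 1/1.837)/(4π×0.0334) = 0.08662 K/W
R_outer film = 1/(h·4πr_o²) = 1/(7.75×4π×1.837²) = 0.003043 K/W
R_total = 0.08967 K/W
Q = ΔT/R_total = 35/0.08967

Q ≈ 390 W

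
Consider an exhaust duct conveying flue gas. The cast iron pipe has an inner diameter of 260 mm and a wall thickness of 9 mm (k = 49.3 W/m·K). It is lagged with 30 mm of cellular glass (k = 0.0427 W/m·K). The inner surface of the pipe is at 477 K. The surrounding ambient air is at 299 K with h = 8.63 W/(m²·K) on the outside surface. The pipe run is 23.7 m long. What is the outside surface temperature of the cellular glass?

Radial resistances (cylindrical: R_cond = ln(r_o/r_i)/(2πkL), R_conv = 1/(h·2πrL)):
R_cast iron pipe wall = ln(139/130)/(2π×49.3×23.7) = 9.118×10^-6 K/W
R_cellular glass = ln(169/139)/(2π×0.0427×23.7) = 0.03073 K/W
R_outer film = 1/(h_o·2πr_oL) = 1/(8.63×2π×0.169×23.7) = 0.004604 K/W
R_total = 0.03535 K/W
Q = ΔT/R_total = 178/0.03535
Q = 5040 W
T_interface = T_inner − Q·ΣR(inner→interface) = 477 − 5040×0.03074

T ≈ 322 K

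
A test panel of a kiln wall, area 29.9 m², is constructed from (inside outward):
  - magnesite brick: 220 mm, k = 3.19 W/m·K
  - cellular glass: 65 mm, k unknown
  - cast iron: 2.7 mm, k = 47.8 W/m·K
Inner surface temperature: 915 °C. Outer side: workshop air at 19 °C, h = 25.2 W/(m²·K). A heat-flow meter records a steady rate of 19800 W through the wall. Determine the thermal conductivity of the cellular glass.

k ≈ 0.0522 W/(m·K)

Thermal resistances in series:
R_magnesite brick = L/(kA) = 0.22/(3.19×29.9) = 0.002307 K/W
R_cast iron = L/(kA) = 0.0027/(47.8×29.9) = 1.889×10^-6 K/W
R_outer film = 1/(h_o·A) = 1/(25.2×29.9) = 0.001327 K/W
Sum of known resistances R_other = 0.003636 K/W
Total R = ΔT/Q = 896/19800 = 0.04525 K/W
R_cellular glass = R_total − R_other = 0.04162 K/W
k = L/(R·A) = 0.065/(0.04162×29.9)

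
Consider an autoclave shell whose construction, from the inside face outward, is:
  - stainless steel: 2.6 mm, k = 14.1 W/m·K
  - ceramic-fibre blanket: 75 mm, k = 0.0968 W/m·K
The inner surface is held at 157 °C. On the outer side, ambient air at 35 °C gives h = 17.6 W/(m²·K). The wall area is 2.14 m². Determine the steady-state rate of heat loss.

Thermal resistances in series:
R_stainless steel = L/(kA) = 0.0026/(14.1×2.14) = 8.617×10^-5 K/W
R_ceramic-fibre blanket = L/(kA) = 0.075/(0.0968×2.14) = 0.3621 K/W
R_outer film = 1/(h_o·A) = 1/(17.6×2.14) = 0.02655 K/W
R_total = 0.3887 K/W
Q = ΔT / R_total = 122 / 0.3887

Q ≈ 314 W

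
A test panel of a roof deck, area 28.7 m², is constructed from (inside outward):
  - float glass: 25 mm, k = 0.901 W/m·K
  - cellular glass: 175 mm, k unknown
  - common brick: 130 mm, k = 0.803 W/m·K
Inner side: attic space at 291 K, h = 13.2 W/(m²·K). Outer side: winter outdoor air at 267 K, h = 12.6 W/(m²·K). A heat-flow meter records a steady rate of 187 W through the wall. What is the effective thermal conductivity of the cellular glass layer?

Using the resistance-network approach (series):
R_inner film = 1/(h_i·A) = 1/(13.2×28.7) = 0.00264 K/W
R_float glass = L/(kA) = 0.025/(0.901×28.7) = 9.668×10^-4 K/W
R_common brick = L/(kA) = 0.13/(0.803×28.7) = 0.005641 K/W
R_outer film = 1/(h_o·A) = 1/(12.6×28.7) = 0.002765 K/W
Sum of known resistances R_other = 0.01201 K/W
Total R = ΔT/Q = 24/187 = 0.1283 K/W
R_cellular glass = R_total − R_other = 0.1163 K/W
k = L/(R·A) = 0.175/(0.1163×28.7)

k ≈ 0.0524 W/(m·K)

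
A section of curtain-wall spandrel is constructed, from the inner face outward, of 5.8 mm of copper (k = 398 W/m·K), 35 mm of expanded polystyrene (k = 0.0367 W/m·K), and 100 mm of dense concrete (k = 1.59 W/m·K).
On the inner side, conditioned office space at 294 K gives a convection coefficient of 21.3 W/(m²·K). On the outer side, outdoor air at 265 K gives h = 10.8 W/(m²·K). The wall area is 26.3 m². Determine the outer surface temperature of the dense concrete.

T ≈ 267 K

Model the wall as resistances in series:
R_inner film = 1/(h_i·A) = 1/(21.3×26.3) = 0.001785 K/W
R_copper = L/(kA) = 0.0058/(398×26.3) = 5.541×10^-7 K/W
R_expanded polystyrene = L/(kA) = 0.035/(0.0367×26.3) = 0.03626 K/W
R_dense concrete = L/(kA) = 0.1/(1.59×26.3) = 0.002391 K/W
R_outer film = 1/(h_o·A) = 1/(10.8×26.3) = 0.003521 K/W
R_total = 0.04396 K/W;  Q = ΔT/R_total = 29/0.04396 = 659.7 W
T_interface = T_inner − Q·ΣR(inner→interface) = 294 − 660×0.04044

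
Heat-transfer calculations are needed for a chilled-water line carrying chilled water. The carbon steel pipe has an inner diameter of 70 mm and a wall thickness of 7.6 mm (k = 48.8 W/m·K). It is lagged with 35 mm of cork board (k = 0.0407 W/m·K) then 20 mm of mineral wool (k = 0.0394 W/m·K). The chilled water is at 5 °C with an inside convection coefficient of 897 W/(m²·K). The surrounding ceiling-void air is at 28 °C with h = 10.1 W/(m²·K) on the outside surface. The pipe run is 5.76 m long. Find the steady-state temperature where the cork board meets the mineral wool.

T ≈ 20.7 °C

Per-layer cylindrical resistances, series-summed:
R_inner film = 1/(h_i·2πr₁L) = 1/(897×2π×0.035×5.76) = 8.801×10^-4 K/W
R_carbon steel pipe wall = ln(42.6/35)/(2π×48.8×5.76) = 1.113×10^-4 K/W
R_cork board = ln(77.6/42.6)/(2π×0.0407×5.76) = 0.4071 K/W
R_mineral wool = ln(97.6/77.6)/(2π×0.0394×5.76) = 0.1608 K/W
R_outer film = 1/(h_o·2πr_oL) = 1/(10.1×2π×0.0976×5.76) = 0.02803 K/W
R_total = 0.597 K/W
Q = ΔT/R_total = 23/0.597
Q = 38.5 W
T_interface = T_inner + Q·ΣR(inner→interface) = 5 + 38.5×0.4081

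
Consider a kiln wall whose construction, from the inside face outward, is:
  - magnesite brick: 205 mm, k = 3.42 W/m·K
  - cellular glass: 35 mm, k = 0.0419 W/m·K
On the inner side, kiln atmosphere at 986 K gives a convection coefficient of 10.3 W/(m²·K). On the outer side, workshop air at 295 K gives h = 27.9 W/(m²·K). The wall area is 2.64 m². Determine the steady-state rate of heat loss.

Q ≈ 1770 W

Thermal resistances in series:
R_inner film = 1/(h_i·A) = 1/(10.3×2.64) = 0.03678 K/W
R_magnesite brick = L/(kA) = 0.205/(3.42×2.64) = 0.02271 K/W
R_cellular glass = L/(kA) = 0.035/(0.0419×2.64) = 0.3164 K/W
R_outer film = 1/(h_o·A) = 1/(27.9×2.64) = 0.01358 K/W
R_total = 0.3895 K/W
Q = ΔT / R_total = 691 / 0.3895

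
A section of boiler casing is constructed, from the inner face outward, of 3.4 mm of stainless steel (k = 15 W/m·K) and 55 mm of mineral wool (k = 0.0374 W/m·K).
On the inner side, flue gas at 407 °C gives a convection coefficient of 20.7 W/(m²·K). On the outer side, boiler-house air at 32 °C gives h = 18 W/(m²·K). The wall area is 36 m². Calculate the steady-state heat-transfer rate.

Q ≈ 8570 W

Model the wall as resistances in series:
R_inner film = 1/(h_i·A) = 1/(20.7×36) = 0.001342 K/W
R_stainless steel = L/(kA) = 0.0034/(15×36) = 6.296×10^-6 K/W
R_mineral wool = L/(kA) = 0.055/(0.0374×36) = 0.04085 K/W
R_outer film = 1/(h_o·A) = 1/(18×36) = 0.001543 K/W
R_total = 0.04374 K/W
Q = ΔT / R_total = 375 / 0.04374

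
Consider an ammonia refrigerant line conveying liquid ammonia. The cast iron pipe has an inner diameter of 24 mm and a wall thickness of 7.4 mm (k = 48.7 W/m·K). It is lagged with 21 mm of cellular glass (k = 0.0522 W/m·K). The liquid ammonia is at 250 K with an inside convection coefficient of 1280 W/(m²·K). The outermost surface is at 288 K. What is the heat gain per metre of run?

q′ ≈ 16.9 W/m

Per-layer cylindrical resistances, series-summed:
R_inner film = 1/(h_i·2πr₁L) = 1/(1280×2π×0.012×1) = 0.01036 K/W
R_cast iron pipe wall = ln(19.4/12)/(2π×48.7×1) = 0.00157 K/W
R_cellular glass = ln(40.4/19.4)/(2π×0.0522×1) = 2.237 K/W
R_total = 2.249 K/W
Q = ΔT/R_total = 38/2.249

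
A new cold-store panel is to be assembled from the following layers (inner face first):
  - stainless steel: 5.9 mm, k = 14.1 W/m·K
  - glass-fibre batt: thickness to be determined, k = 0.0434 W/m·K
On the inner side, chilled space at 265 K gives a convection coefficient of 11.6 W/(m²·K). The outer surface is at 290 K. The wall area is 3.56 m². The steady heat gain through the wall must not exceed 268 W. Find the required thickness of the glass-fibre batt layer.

Thermal resistances in series:
R_inner film = 1/(h_i·A) = 1/(11.6×3.56) = 0.02422 K/W
R_stainless steel = L/(kA) = 0.0059/(14.1×3.56) = 1.175×10^-4 K/W
Sum of the known resistances R_other = 0.02433 K/W
Required total resistance R_tot = ΔT/Q_allow = 25/268 = 0.09328 K/W
R_glass-fibre batt = R_tot − R_other = 0.06895 K/W
L = R·k·A = 0.06895×0.0434×3.56

L ≈ 10.7 mm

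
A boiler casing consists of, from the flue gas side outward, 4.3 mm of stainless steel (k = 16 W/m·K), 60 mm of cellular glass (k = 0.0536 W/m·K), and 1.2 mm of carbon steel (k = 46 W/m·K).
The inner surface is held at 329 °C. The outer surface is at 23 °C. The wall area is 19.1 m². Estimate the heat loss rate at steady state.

Model the wall as resistances in series:
R_stainless steel = L/(kA) = 0.0043/(16×19.1) = 1.407×10^-5 K/W
R_cellular glass = L/(kA) = 0.06/(0.0536×19.1) = 0.05861 K/W
R_carbon steel = L/(kA) = 0.0012/(46×19.1) = 1.366×10^-6 K/W
R_total = 0.05862 K/W
Q = ΔT / R_total = 306 / 0.05862

Q ≈ 5220 W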